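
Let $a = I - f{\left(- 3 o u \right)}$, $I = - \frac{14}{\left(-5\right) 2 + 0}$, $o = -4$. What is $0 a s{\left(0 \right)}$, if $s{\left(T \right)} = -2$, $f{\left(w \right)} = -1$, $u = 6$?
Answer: $0$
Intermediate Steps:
$I = \frac{7}{5}$ ($I = - \frac{14}{-10 + 0} = - \frac{14}{-10} = \left(-14\right) \left(- \frac{1}{10}\right) = \frac{7}{5} \approx 1.4$)
$a = \frac{12}{5}$ ($a = \frac{7}{5} - -1 = \frac{7}{5} + 1 = \frac{12}{5} \approx 2.4$)
$0 a s{\left(0 \right)} = 0 \cdot \frac{12}{5} \left(-2\right) = 0 \left(-2\right) = 0$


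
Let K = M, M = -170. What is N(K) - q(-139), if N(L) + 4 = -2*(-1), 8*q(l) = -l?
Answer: -155/8 ≈ -19.375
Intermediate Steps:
q(l) = -l/8 (q(l) = (-l)/8 = -l/8)
K = -170
N(L) = -2 (N(L) = -4 - 2*(-1) = -4 + 2 = -2)
N(K) - q(-139) = -2 - (-1)*(-139)/8 = -2 - 1*139/8 = -2 - 139/8 = -155/8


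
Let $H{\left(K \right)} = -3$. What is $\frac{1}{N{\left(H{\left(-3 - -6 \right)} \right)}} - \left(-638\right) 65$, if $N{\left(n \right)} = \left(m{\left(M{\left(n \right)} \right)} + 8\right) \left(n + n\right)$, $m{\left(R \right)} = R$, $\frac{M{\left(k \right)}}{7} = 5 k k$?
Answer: $\frac{80368859}{1938} \approx 41470.0$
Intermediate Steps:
$M{\left(k \right)} = 35 k^{2}$ ($M{\left(k \right)} = 7 \cdot 5 k k = 7 \cdot 5 k^{2} = 35 k^{2}$)
$N{\left(n \right)} = 2 n \left(8 + 35 n^{2}\right)$ ($N{\left(n \right)} = \left(35 n^{2} + 8\right) \left(n + n\right) = \left(8 + 35 n^{2}\right) 2 n = 2 n \left(8 + 35 n^{2}\right)$)
$\frac{1}{N{\left(H{\left(-3 - -6 \right)} \right)}} - \left(-638\right) 65 = \frac{1}{16 \left(-3\right) + 70 \left(-3\right)^{3}} - \left(-638\right) 65 = \frac{1}{-48 + 70 \left(-27\right)} - -41470 = \frac{1}{-48 - 1890} + 41470 = \frac{1}{-1938} + 41470 = - \frac{1}{1938} + 41470 = \frac{80368859}{1938}$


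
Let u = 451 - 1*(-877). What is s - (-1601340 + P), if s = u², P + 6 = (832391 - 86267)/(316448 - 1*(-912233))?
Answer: 4134424811206/1228681 ≈ 3.3649e+6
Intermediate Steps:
P = -6625962/1228681 (P = -6 + (832391 - 86267)/(316448 - 1*(-912233)) = -6 + 746124/(316448 + 912233) = -6 + 746124/1228681 = -6625962/1228681 ≈ -5.3927)
u = 1328 (u = 451 + 877 = 1328)
s = 1763584 (s = 1328² = 1763584)
s - (-1601340 + P) = 1763584 - (-1601340 - 6625962/1228681) = 1763584 - 1*(-1967542658502/1228681) = 1763584 + 1967542658502/1228681 = 4134424811206/1228681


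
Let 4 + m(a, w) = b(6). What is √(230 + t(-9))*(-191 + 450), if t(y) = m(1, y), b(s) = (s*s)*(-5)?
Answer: 259*√46 ≈ 1756.6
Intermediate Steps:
b(s) = -5*s² (b(s) = s²*(-5) = -5*s²)
m(a, w) = -184 (m(a, w) = -4 - 5*6² = -4 - 5*36 = -4 - 180 = -184)
t(y) = -184
√(230 + t(-9))*(-191 + 450) = √(230 - 184)*(-191 + 450) = √46*259 = 259*√46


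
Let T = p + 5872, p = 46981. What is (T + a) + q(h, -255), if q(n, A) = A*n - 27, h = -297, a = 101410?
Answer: 229971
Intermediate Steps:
q(n, A) = -27 + A*n
T = 52853 (T = 46981 + 5872 = 52853)
(T + a) + q(h, -255) = (52853 + 101410) + (-27 - 255*(-297)) = 154263 + (-27 + 75735) = 154263 + 75708 = 229971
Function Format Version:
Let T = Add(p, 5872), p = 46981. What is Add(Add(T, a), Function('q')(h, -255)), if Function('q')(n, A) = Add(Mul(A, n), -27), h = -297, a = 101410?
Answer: 229971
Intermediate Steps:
Function('q')(n, A) = Add(-27, Mul(A, n))
T = 52853 (T = Add(46981, 5872) = 52853)
Add(Add(T, a), Function('q')(h, -255)) = Add(Add(52853, 101410), Add(-27, Mul(-255, -297))) = Add(154263, Add(-27, 75735)) = Add(154263, 75708) = 229971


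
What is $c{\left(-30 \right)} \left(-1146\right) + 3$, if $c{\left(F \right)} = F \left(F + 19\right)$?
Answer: $-378177$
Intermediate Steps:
$c{\left(F \right)} = F \left(19 + F\right)$
$c{\left(-30 \right)} \left(-1146\right) + 3 = - 30 \left(19 - 30\right) \left(-1146\right) + 3 = \left(-30\right) \left(-11\right) \left(-1146\right) + 3 = 330 \left(-1146\right) + 3 = -378180 + 3 = -378177$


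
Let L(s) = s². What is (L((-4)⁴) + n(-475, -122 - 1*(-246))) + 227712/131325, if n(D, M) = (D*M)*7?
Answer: -15179518196/43775 ≈ -3.4676e+5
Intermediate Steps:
n(D, M) = 7*D*M
(L((-4)⁴) + n(-475, -122 - 1*(-246))) + 227712/131325 = (((-4)⁴)² + 7*(-475)*(-122 - 1*(-246))) + 227712/131325 = (256² + 7*(-475)*(-122 + 246)) + 227712*(1/131325) = (65536 + 7*(-475)*124) + 75904/43775 = (65536 - 412300) + 75904/43775 = -346764 + 75904/43775 = -15179518196/43775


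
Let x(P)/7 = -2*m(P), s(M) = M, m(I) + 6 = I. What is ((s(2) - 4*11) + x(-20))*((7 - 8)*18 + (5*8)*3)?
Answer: 32844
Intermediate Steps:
m(I) = -6 + I
x(P) = 84 - 14*P (x(P) = 7*(-2*(-6 + P)) = 7*(12 - 2*P) = 84 - 14*P)
((s(2) - 4*11) + x(-20))*((7 - 8)*18 + (5*8)*3) = ((2 - 4*11) + (84 - 14*(-20)))*((7 - 8)*18 + (5*8)*3) = ((2 - 44) + (84 + 280))*(-1*18 + 40*3) = (-42 + 364)*(-18 + 120) = 322*102 = 32844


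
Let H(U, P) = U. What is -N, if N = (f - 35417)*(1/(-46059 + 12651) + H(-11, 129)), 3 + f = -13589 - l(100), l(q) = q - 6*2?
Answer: -622158877/1152 ≈ -5.4007e+5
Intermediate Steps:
l(q) = -12 + q (l(q) = q - 12 = -12 + q)
f = -13680 (f = -3 + (-13589 - (-12 + 100)) = -3 + (-13589 - 1*88) = -3 + (-13589 - 88) = -3 - 13677 = -13680)
N = 622158877/1152 (N = (-13680 - 35417)*(1/(-46059 + 12651) - 11) = -49097*(1/(-33408) - 11) = -49097*(-1/33408 - 11) = -49097*(-367489/33408) = 622158877/1152 ≈ 5.4007e+5)
-N = -1*622158877/1152 = -622158877/1152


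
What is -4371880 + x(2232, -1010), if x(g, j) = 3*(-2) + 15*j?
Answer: -4387036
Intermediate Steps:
x(g, j) = -6 + 15*j
-4371880 + x(2232, -1010) = -4371880 + (-6 + 15*(-1010)) = -4371880 + (-6 - 15150) = -4371880 - 15156 = -4387036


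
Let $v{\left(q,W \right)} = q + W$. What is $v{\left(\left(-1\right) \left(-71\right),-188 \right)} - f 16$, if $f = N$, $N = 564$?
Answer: $-9141$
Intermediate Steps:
$f = 564$
$v{\left(q,W \right)} = W + q$
$v{\left(\left(-1\right) \left(-71\right),-188 \right)} - f 16 = \left(-188 - -71\right) - 564 \cdot 16 = \left(-188 + 71\right) - 9024 = -117 - 9024 = -9141$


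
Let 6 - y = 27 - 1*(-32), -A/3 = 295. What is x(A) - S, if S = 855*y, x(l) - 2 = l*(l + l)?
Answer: 1611767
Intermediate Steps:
A = -885 (A = -3*295 = -885)
y = -53 (y = 6 - (27 - 1*(-32)) = 6 - (27 + 32) = 6 - 1*59 = 6 - 59 = -53)
x(l) = 2 + 2*l² (x(l) = 2 + l*(l + l) = 2 + l*(2*l) = 2 + 2*l²)
S = -45315 (S = 855*(-53) = -45315)
x(A) - S = (2 + 2*(-885)²) - 1*(-45315) = (2 + 2*783225) + 45315 = (2 + 1566450) + 45315 = 1566452 + 45315 = 1611767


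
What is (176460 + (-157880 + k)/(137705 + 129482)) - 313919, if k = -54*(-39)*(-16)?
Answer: -36727449409/267187 ≈ -1.3746e+5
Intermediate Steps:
k = -33696 (k = 2106*(-16) = -33696)
(176460 + (-157880 + k)/(137705 + 129482)) - 313919 = (176460 + (-157880 - 33696)/(137705 + 129482)) - 313919 = (176460 - 191576/267187) - 313919 = 47147626444/267187 - 313919 = -36727449409/267187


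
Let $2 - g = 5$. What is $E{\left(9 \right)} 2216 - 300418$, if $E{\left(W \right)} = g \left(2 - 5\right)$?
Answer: $-280474$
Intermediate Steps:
$g = -3$ ($g = 2 - 5 = -3$)
$E{\left(W \right)} = 9$ ($E{\left(W \right)} = - 3 \left(2 - 5\right) = \left(-3\right) \left(-3\right) = 9$)
$E{\left(9 \right)} 2216 - 300418 = 9 \cdot 2216 - 300418 = 19944 - 300418 = -280474$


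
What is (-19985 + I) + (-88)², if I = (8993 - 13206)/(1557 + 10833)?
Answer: -151670203/12390 ≈ -12241.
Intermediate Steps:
I = -4213/12390 ≈ -0.34003
(-19985 + I) + (-88)² = (-19985 - 4213/12390) + (-88)² = -247618363/12390 + 7744 = -151670203/12390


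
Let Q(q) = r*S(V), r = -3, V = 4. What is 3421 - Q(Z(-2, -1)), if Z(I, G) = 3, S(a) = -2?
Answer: 3415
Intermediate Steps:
Q(q) = 6 (Q(q) = -3*(-2) = 6)
3421 - Q(Z(-2, -1)) = 3421 - 1*6 = 3421 - 6 = 3415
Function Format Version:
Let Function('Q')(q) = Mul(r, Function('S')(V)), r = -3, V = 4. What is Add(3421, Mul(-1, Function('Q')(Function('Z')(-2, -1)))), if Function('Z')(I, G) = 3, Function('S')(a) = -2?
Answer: 3415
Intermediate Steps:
Function('Q')(q) = 6 (Function('Q')(q) = Mul(-3, -2) = 6)
Add(3421, Mul(-1, Function('Q')(Function('Z')(-2, -1)))) = Add(3421, Mul(-1, 6)) = Add(3421, -6) = 3415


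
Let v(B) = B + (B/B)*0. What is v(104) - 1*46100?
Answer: -45996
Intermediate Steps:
v(B) = B (v(B) = B + 1*0 = B + 0 = B)
v(104) - 1*46100 = 104 - 1*46100 = 104 - 46100 = -45996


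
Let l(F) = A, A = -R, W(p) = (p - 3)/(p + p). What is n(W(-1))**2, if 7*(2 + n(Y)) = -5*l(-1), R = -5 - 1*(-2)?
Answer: 841/49 ≈ 17.163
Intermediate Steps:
R = -3 (R = -5 + 2 = -3)
W(p) = (-3 + p)/(2*p) (W(p) = (-3 + p)/((2*p)) = (-3 + p)*(1/(2*p)) = (-3 + p)/(2*p))
A = 3 (A = -1*(-3) = 3)
l(F) = 3
n(Y) = -29/7 (n(Y) = -2 + (-5*3)/7 = -2 + (1/7)*(-15) = -2 - 15/7 = -29/7)
n(W(-1))**2 = (-29/7)**2 = 841/49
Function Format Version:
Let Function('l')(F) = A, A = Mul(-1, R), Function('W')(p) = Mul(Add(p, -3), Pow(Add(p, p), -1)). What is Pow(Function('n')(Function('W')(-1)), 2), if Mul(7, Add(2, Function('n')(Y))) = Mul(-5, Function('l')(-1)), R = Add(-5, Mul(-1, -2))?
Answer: Rational(841, 49) ≈ 17.163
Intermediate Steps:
R = -3 (R = Add(-5, 2) = -3)
Function('W')(p) = Mul(Rational(1, 2), Pow(p, -1), Add(-3, p)) (Function('W')(p) = Mul(Add(-3, p), Pow(Mul(2, p), -1)) = Mul(Add(-3, p), Mul(Rational(1, 2), Pow(p, -1))) = Mul(Rational(1, 2), Pow(p, -1), Add(-3, p)))
A = 3 (A = Mul(-1, -3) = 3)
Function('l')(F) = 3
Function('n')(Y) = Rational(-29, 7) (Function('n')(Y) = Add(-2, Mul(Rational(1, 7), Mul(-5, 3))) = Add(-2, Mul(Rational(1, 7), -15)) = Add(-2, Rational(-15, 7)) = Rational(-29, 7))
Pow(Function('n')(Function('W')(-1)), 2) = Pow(Rational(-29, 7), 2) = Rational(841, 49)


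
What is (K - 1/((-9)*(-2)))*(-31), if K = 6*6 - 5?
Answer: -17267/18 ≈ -959.28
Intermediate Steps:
K = 31 (K = 36 - 5 = 31)
(K - 1/((-9)*(-2)))*(-31) = (31 - 1/((-9)*(-2)))*(-31) = (31 - (-1)*(-1)/(9*2))*(-31) = (31 - 1*1/18)*(-31) = (31 - 1/18)*(-31) = (557/18)*(-31) = -17267/18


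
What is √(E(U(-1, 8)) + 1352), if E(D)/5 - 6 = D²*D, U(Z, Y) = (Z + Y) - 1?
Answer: √2462 ≈ 49.619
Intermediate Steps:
U(Z, Y) = -1 + Y + Z (U(Z, Y) = (Y + Z) - 1 = -1 + Y + Z)
E(D) = 30 + 5*D³ (E(D) = 30 + 5*(D²*D) = 30 + 5*D³)
√(E(U(-1, 8)) + 1352) = √((30 + 5*(-1 + 8 - 1)³) + 1352) = √((30 + 5*6³) + 1352) = √((30 + 5*216) + 1352) = √((30 + 1080) + 1352) = √(1110 + 1352) = √2462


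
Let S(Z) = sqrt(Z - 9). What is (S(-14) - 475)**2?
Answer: (475 - I*sqrt(23))**2 ≈ 2.256e+5 - 4556.0*I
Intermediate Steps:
S(Z) = sqrt(-9 + Z)
(S(-14) - 475)**2 = (sqrt(-9 - 14) - 475)**2 = (sqrt(-23) - 475)**2 = (I*sqrt(23) - 475)**2 = (-475 + I*sqrt(23))**2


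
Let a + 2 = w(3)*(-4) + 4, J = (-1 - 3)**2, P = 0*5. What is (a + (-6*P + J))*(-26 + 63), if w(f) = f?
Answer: 222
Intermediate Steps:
P = 0
J = 16 (J = (-4)**2 = 16)
a = -10 (a = -2 + (3*(-4) + 4) = -2 + (-12 + 4) = -2 - 8 = -10)
(a + (-6*P + J))*(-26 + 63) = (-10 + (-6*0 + 16))*(-26 + 63) = (-10 + (0 + 16))*37 = (-10 + 16)*37 = 6*37 = 222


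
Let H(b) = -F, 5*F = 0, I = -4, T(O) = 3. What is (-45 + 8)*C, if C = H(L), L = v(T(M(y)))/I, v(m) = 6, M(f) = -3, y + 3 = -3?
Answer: 0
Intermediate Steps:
y = -6 (y = -3 - 3 = -6)
F = 0 (F = (1/5)*0 = 0)
L = -3/2 (L = 6/(-4) = 6*(-1/4) = -3/2 ≈ -1.5000)
H(b) = 0 (H(b) = -1*0 = 0)
C = 0
(-45 + 8)*C = (-45 + 8)*0 = -37*0 = 0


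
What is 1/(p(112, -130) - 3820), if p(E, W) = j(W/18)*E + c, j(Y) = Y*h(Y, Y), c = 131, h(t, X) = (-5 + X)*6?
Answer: 27/1501997 ≈ 1.7976e-5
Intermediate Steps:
h(t, X) = -30 + 6*X
j(Y) = Y*(-30 + 6*Y)
p(E, W) = 131 + E*W*(-5 + W/18)/3 (p(E, W) = (6*(W/18)*(-5 + W/18))*E + 131 = (W*(-5 + W/18)/3)*E + 131 = E*W*(-5 + W/18)/3 + 131 = 131 + E*W*(-5 + W/18)/3)
1/(p(112, -130) - 3820) = 1/((131 + (1/54)*112*(-130)*(-90 - 130)) - 3820) = 1/((131 + (1/54)*112*(-130)*(-220)) - 3820) = 1/((131 + 1601600/27) - 3820) = 1/(1605137/27 - 3820) = 1/(1501997/27) = 27/1501997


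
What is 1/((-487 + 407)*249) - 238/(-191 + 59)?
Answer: 395069/219120 ≈ 1.8030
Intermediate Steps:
1/((-487 + 407)*249) - 238/(-191 + 59) = (1/249)/(-80) - 238/(-132) = -1/80*1/249 - 238*(-1/132) = -1/19920 + 119/66 = 395069/219120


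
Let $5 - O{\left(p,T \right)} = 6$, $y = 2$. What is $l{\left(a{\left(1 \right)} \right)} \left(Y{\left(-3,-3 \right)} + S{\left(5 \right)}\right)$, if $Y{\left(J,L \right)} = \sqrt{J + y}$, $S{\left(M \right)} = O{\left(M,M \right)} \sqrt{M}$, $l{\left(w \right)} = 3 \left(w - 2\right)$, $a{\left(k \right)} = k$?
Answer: $- 3 i + 3 \sqrt{5} \approx 6.7082 - 3.0 i$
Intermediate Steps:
$O{\left(p,T \right)} = -1$ ($O{\left(p,T \right)} = 5 - 6 = -1$)
$l{\left(w \right)} = -6 + 3 w$ ($l{\left(w \right)} = 3 \left(-2 + w\right) = -6 + 3 w$)
$S{\left(M \right)} = - \sqrt{M}$
$Y{\left(J,L \right)} = \sqrt{2 + J}$ ($Y{\left(J,L \right)} = \sqrt{J + 2} = \sqrt{2 + J}$)
$l{\left(a{\left(1 \right)} \right)} \left(Y{\left(-3,-3 \right)} + S{\left(5 \right)}\right) = \left(-6 + 3 \cdot 1\right) \left(\sqrt{2 - 3} - \sqrt{5}\right) = \left(-6 + 3\right) \left(\sqrt{-1} - \sqrt{5}\right) = - 3 \left(i - \sqrt{5}\right) = - 3 i + 3 \sqrt{5}$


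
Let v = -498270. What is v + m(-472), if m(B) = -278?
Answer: -498548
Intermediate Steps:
v + m(-472) = -498270 - 278 = -498548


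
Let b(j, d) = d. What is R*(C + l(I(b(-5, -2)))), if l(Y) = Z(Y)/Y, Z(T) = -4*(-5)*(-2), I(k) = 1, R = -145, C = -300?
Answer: 49300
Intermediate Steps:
Z(T) = -40 (Z(T) = 20*(-2) = -40)
l(Y) = -40/Y
R*(C + l(I(b(-5, -2)))) = -145*(-300 - 40/1) = -145*(-300 - 40*1) = -145*(-300 - 40) = -145*(-340) = 49300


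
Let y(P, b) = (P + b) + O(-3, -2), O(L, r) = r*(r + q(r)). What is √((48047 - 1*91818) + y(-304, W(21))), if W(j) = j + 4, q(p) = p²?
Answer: I*√44054 ≈ 209.89*I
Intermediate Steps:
W(j) = 4 + j
O(L, r) = r*(r + r²)
y(P, b) = -4 + P + b (y(P, b) = (P + b) + (-2)²*(1 - 2) = (P + b) + 4*(-1) = (P + b) - 4 = -4 + P + b)
√((48047 - 1*91818) + y(-304, W(21))) = √((48047 - 1*91818) + (-4 - 304 + (4 + 21))) = √((48047 - 91818) + (-4 - 304 + 25)) = √(-43771 - 283) = √(-44054) = I*√44054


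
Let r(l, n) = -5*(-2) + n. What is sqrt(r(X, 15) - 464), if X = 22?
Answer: I*sqrt(439) ≈ 20.952*I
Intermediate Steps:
r(l, n) = 10 + n
sqrt(r(X, 15) - 464) = sqrt((10 + 15) - 464) = sqrt(25 - 464) = sqrt(-439) = I*sqrt(439)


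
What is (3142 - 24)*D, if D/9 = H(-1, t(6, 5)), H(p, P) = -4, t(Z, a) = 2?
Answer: -112248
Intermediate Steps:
D = -36 (D = 9*(-4) = -36)
(3142 - 24)*D = (3142 - 24)*(-36) = 3118*(-36) = -112248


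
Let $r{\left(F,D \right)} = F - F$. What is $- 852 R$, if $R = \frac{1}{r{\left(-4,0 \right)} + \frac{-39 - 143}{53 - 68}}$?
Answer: $- \frac{6390}{91} \approx -70.22$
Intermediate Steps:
$r{\left(F,D \right)} = 0$
$R = \frac{15}{182}$ ($R = \frac{1}{0 + \frac{-39 - 143}{53 - 68}} = \frac{1}{0 - \frac{182}{-15}} = \frac{1}{0 - - \frac{182}{15}} = \frac{1}{0 + \frac{182}{15}} = \frac{1}{\frac{182}{15}} = \frac{15}{182} \approx 0.082418$)
$- 852 R = \left(-852\right) \frac{15}{182} = - \frac{6390}{91}$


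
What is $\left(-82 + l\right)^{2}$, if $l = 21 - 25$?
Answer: $7396$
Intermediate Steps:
$l = -4$ ($l = 21 - 25 = -4$)
$\left(-82 + l\right)^{2} = \left(-82 - 4\right)^{2} = \left(-86\right)^{2} = 7396$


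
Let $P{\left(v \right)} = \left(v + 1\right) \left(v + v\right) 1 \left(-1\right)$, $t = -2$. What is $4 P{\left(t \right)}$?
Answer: $-16$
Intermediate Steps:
$P{\left(v \right)} = - 2 v \left(1 + v\right)$ ($P{\left(v \right)} = \left(1 + v\right) 2 v \left(-1\right) = 2 v \left(1 + v\right) \left(-1\right) = - 2 v \left(1 + v\right)$)
$4 P{\left(t \right)} = 4 \left(\left(-2\right) \left(-2\right) \left(1 - 2\right)\right) = 4 \left(\left(-2\right) \left(-2\right) \left(-1\right)\right) = 4 \left(-4\right) = -16$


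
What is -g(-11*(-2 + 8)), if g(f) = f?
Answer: 66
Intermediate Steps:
-g(-11*(-2 + 8)) = -(-11)*(-2 + 8) = -(-11)*6 = -1*(-66) = 66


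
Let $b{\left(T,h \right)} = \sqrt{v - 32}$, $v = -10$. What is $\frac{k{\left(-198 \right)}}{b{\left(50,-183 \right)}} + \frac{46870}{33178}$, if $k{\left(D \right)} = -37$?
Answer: $\frac{23435}{16589} + \frac{37 i \sqrt{42}}{42} \approx 1.4127 + 5.7092 i$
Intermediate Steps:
$b{\left(T,h \right)} = i \sqrt{42}$ ($b{\left(T,h \right)} = \sqrt{-10 - 32} = \sqrt{-42} = i \sqrt{42}$)
$\frac{k{\left(-198 \right)}}{b{\left(50,-183 \right)}} + \frac{46870}{33178} = - \frac{37}{i \sqrt{42}} + \frac{46870}{33178} = - 37 \left(- \frac{i \sqrt{42}}{42}\right) + 46870 \cdot \frac{1}{33178} = \frac{37 i \sqrt{42}}{42} + \frac{23435}{16589} = \frac{23435}{16589} + \frac{37 i \sqrt{42}}{42}$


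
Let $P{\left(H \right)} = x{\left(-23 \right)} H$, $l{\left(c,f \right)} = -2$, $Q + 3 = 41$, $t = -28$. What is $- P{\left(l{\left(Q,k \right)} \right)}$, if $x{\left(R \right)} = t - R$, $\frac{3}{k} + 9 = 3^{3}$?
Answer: $-10$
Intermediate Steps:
$Q = 38$ ($Q = -3 + 41 = 38$)
$k = \frac{1}{6}$ ($k = \frac{3}{-9 + 3^{3}} = \frac{3}{-9 + 27} = \frac{3}{18} = 3 \cdot \frac{1}{18} = \frac{1}{6} \approx 0.16667$)
$x{\left(R \right)} = -28 - R$
$P{\left(H \right)} = - 5 H$ ($P{\left(H \right)} = \left(-28 - -23\right) H = \left(-28 + 23\right) H = - 5 H$)
$- P{\left(l{\left(Q,k \right)} \right)} = - \left(-5\right) \left(-2\right) = \left(-1\right) 10 = -10$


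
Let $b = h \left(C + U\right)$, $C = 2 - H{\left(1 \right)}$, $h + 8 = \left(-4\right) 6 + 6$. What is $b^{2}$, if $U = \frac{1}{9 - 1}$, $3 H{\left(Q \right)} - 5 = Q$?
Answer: $\frac{169}{16} \approx 10.563$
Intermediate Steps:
$H{\left(Q \right)} = \frac{5}{3} + \frac{Q}{3}$
$U = \frac{1}{8} \approx 0.125$
$h = -26$ ($h = -8 + \left(\left(-4\right) 6 + 6\right) = -8 + \left(-24 + 6\right) = -8 - 18 = -26$)
$C = 0$ ($C = 2 - \left(\frac{5}{3} + \frac{1}{3} \cdot 1\right) = 2 - \left(\frac{5}{3} + \frac{1}{3}\right) = 2 - 2 = 0$)
$b = - \frac{13}{4}$ ($b = - 26 \left(0 + \frac{1}{8}\right) = \left(-26\right) \frac{1}{8} = - \frac{13}{4} \approx -3.25$)
$b^{2} = \left(- \frac{13}{4}\right)^{2} = \frac{169}{16}$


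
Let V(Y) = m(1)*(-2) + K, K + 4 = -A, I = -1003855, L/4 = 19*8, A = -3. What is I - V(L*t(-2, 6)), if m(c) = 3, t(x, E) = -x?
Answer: -1003848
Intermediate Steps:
L = 608 (L = 4*(19*8) = 4*152 = 608)
K = -1 (K = -4 - 1*(-3) = -4 + 3 = -1)
V(Y) = -7 (V(Y) = 3*(-2) - 1 = -6 - 1 = -7)
I - V(L*t(-2, 6)) = -1003855 - 1*(-7) = -1003855 + 7 = -1003848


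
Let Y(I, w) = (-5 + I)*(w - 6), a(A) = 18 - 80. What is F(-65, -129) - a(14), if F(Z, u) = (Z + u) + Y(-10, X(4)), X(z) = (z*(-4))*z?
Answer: 918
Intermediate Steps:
a(A) = -62
X(z) = -4*z**2 (X(z) = (-4*z)*z = -4*z**2)
Y(I, w) = (-6 + w)*(-5 + I) (Y(I, w) = (-5 + I)*(-6 + w) = (-6 + w)*(-5 + I))
F(Z, u) = 1050 + Z + u (F(Z, u) = (Z + u) + (30 - 6*(-10) - (-20)*4**2 - (-40)*4**2) = (Z + u) + (30 + 60 - (-20)*16 - (-40)*16) = (Z + u) + (30 + 60 - 5*(-64) - 10*(-64)) = (Z + u) + (30 + 60 + 320 + 640) = (Z + u) + 1050 = 1050 + Z + u)
F(-65, -129) - a(14) = (1050 - 65 - 129) - 1*(-62) = 856 + 62 = 918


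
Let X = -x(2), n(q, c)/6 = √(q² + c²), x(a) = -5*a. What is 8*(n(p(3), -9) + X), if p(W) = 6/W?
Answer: 80 + 48*√85 ≈ 522.54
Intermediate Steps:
n(q, c) = 6*√(c² + q²) (n(q, c) = 6*√(q² + c²) = 6*√(c² + q²))
X = 10 (X = -(-5)*2 = -1*(-10) = 10)
8*(n(p(3), -9) + X) = 8*(6*√((-9)² + (6/3)²) + 10) = 8*(6*√(81 + (6*(⅓))²) + 10) = 8*(6*√(81 + 2²) + 10) = 8*(6*√(81 + 4) + 10) = 8*(6*√85 + 10) = 8*(10 + 6*√85) = 80 + 48*√85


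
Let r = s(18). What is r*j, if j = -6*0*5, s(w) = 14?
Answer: 0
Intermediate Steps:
r = 14
j = 0 (j = 0*5 = 0)
r*j = 14*0 = 0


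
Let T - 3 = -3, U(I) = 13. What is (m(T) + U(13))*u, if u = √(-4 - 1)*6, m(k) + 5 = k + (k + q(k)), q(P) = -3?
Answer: 30*I*√5 ≈ 67.082*I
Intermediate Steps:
T = 0 (T = 3 - 3 = 0)
m(k) = -8 + 2*k (m(k) = -5 + (k + (k - 3)) = -5 + (k + (-3 + k)) = -5 + (-3 + 2*k) = -8 + 2*k)
u = 6*I*√5 (u = √(-5)*6 = (I*√5)*6 = 6*I*√5 ≈ 13.416*I)
(m(T) + U(13))*u = ((-8 + 2*0) + 13)*(6*I*√5) = ((-8 + 0) + 13)*(6*I*√5) = (-8 + 13)*(6*I*√5) = 5*(6*I*√5) = 30*I*√5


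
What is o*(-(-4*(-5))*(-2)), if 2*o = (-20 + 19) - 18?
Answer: -380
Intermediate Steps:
o = -19/2 (o = ((-20 + 19) - 18)/2 = (-1 - 18)/2 = (½)*(-19) = -19/2 ≈ -9.5000)
o*(-(-4*(-5))*(-2)) = -(-19)*-4*(-5)*(-2)/2 = -(-19)*20*(-2)/2 = -(-19)*(-40)/2 = -19/2*40 = -380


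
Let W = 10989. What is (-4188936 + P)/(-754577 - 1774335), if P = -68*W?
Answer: 1234047/632228 ≈ 1.9519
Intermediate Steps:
P = -747252 (P = -68*10989 = -747252)
(-4188936 + P)/(-754577 - 1774335) = (-4188936 - 747252)/(-754577 - 1774335) = -4936188/(-2528912) = -4936188*(-1/2528912) = 1234047/632228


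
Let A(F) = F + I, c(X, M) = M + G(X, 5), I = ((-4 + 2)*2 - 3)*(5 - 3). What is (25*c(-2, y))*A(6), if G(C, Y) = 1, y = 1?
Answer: -400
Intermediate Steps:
I = -14 (I = (-2*2 - 3)*2 = (-4 - 3)*2 = -7*2 = -14)
c(X, M) = 1 + M (c(X, M) = M + 1 = 1 + M)
A(F) = -14 + F (A(F) = F - 14 = -14 + F)
(25*c(-2, y))*A(6) = (25*(1 + 1))*(-14 + 6) = (25*2)*(-8) = 50*(-8) = -400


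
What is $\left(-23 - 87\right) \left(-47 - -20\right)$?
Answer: $2970$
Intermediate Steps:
$\left(-23 - 87\right) \left(-47 - -20\right) = - 110 \left(-47 + 20\right) = \left(-110\right) \left(-27\right) = 2970$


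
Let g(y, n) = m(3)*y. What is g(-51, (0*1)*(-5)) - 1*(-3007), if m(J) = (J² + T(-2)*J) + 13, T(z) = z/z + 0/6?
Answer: 1732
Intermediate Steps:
T(z) = 1 (T(z) = 1 + 0*(⅙) = 1 + 0 = 1)
m(J) = 13 + J + J² (m(J) = (J² + 1*J) + 13 = (J² + J) + 13 = (J + J²) + 13 = 13 + J + J²)
g(y, n) = 25*y (g(y, n) = (13 + 3 + 3²)*y = (13 + 3 + 9)*y = 25*y)
g(-51, (0*1)*(-5)) - 1*(-3007) = 25*(-51) - 1*(-3007) = -1275 + 3007 = 1732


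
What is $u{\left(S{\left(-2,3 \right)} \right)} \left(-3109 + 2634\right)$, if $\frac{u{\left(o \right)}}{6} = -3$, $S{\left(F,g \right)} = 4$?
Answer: $8550$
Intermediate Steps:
$u{\left(o \right)} = -18$ ($u{\left(o \right)} = 6 \left(-3\right) = -18$)
$u{\left(S{\left(-2,3 \right)} \right)} \left(-3109 + 2634\right) = - 18 \left(-3109 + 2634\right) = \left(-18\right) \left(-475\right) = 8550$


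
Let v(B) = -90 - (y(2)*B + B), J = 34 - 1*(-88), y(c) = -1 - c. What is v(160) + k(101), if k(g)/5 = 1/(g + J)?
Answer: 51295/223 ≈ 230.02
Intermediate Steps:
J = 122 (J = 34 + 88 = 122)
v(B) = -90 + 2*B (v(B) = -90 - ((-1 - 1*2)*B + B) = -90 - ((-1 - 2)*B + B) = -90 - (-3*B + B) = -90 - (-2)*B = -90 + 2*B)
k(g) = 5/(122 + g) (k(g) = 5/(g + 122) = 5/(122 + g))
v(160) + k(101) = (-90 + 2*160) + 5/(122 + 101) = (-90 + 320) + 5/223 = 230 + 5*(1/223) = 230 + 5/223 = 51295/223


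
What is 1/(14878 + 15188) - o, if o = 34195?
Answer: -1028106869/30066 ≈ -34195.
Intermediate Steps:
1/(14878 + 15188) - o = 1/(14878 + 15188) - 1*34195 = 1/30066 - 34195 = -1028106869/30066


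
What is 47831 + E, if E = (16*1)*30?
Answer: 48311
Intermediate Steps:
E = 480 (E = 16*30 = 480)
47831 + E = 47831 + 480 = 48311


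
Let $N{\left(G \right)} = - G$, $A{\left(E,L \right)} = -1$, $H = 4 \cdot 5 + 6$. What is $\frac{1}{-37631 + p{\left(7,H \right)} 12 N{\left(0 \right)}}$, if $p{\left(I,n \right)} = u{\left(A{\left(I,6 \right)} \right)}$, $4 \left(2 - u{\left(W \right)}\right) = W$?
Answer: $- \frac{1}{37631} \approx -2.6574 \cdot 10^{-5}$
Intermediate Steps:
$H = 26$ ($H = 20 + 6 = 26$)
$u{\left(W \right)} = 2 - \frac{W}{4}$
$p{\left(I,n \right)} = \frac{9}{4}$ ($p{\left(I,n \right)} = 2 - - \frac{1}{4} = 2 + \frac{1}{4} = \frac{9}{4}$)
$\frac{1}{-37631 + p{\left(7,H \right)} 12 N{\left(0 \right)}} = \frac{1}{-37631 + \frac{9}{4} \cdot 12 \left(\left(-1\right) 0\right)} = \frac{1}{-37631 + 27 \cdot 0} = \frac{1}{-37631 + 0} = \frac{1}{-37631} = - \frac{1}{37631}$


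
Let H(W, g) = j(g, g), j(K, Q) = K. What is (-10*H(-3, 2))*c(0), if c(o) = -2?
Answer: 40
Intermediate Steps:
H(W, g) = g
(-10*H(-3, 2))*c(0) = -10*2*(-2) = -20*(-2) = 40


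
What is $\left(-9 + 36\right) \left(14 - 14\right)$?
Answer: $0$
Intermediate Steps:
$\left(-9 + 36\right) \left(14 - 14\right) = 27 \left(14 - 14\right) = 27 \cdot 0 = 0$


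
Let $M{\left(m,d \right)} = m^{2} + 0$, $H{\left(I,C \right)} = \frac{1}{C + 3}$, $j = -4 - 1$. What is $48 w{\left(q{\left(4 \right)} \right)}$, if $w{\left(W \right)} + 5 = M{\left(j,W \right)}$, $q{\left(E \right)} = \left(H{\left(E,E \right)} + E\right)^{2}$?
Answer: $960$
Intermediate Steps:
$j = -5$
$H{\left(I,C \right)} = \frac{1}{3 + C}$
$M{\left(m,d \right)} = m^{2}$
$q{\left(E \right)} = \left(E + \frac{1}{3 + E}\right)^{2}$ ($q{\left(E \right)} = \left(\frac{1}{3 + E} + E\right)^{2} = \left(E + \frac{1}{3 + E}\right)^{2}$)
$w{\left(W \right)} = 20$ ($w{\left(W \right)} = -5 + \left(-5\right)^{2} = -5 + 25 = 20$)
$48 w{\left(q{\left(4 \right)} \right)} = 48 \cdot 20 = 960$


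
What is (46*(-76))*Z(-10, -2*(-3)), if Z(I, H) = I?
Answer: 34960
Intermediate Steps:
(46*(-76))*Z(-10, -2*(-3)) = (46*(-76))*(-10) = -3496*(-10) = 34960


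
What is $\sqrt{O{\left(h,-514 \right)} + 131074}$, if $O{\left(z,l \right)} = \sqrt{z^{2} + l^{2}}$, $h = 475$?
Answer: $\sqrt{131074 + \sqrt{489821}} \approx 363.01$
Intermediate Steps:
$O{\left(z,l \right)} = \sqrt{l^{2} + z^{2}}$
$\sqrt{O{\left(h,-514 \right)} + 131074} = \sqrt{\sqrt{\left(-514\right)^{2} + 475^{2}} + 131074} = \sqrt{\sqrt{264196 + 225625} + 131074} = \sqrt{\sqrt{489821} + 131074} = \sqrt{131074 + \sqrt{489821}}$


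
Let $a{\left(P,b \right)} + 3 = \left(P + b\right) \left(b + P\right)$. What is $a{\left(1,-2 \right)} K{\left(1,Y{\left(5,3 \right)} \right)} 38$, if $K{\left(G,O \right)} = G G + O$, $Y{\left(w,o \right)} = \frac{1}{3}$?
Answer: $- \frac{304}{3} \approx -101.33$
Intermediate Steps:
$Y{\left(w,o \right)} = \frac{1}{3}$
$K{\left(G,O \right)} = O + G^{2}$ ($K{\left(G,O \right)} = G^{2} + O = O + G^{2}$)
$a{\left(P,b \right)} = -3 + \left(P + b\right)^{2}$ ($a{\left(P,b \right)} = -3 + \left(P + b\right) \left(b + P\right) = -3 + \left(P + b\right) \left(P + b\right) = -3 + \left(P + b\right)^{2}$)
$a{\left(1,-2 \right)} K{\left(1,Y{\left(5,3 \right)} \right)} 38 = \left(-3 + \left(1 - 2\right)^{2}\right) \left(\frac{1}{3} + 1^{2}\right) 38 = \left(-3 + \left(-1\right)^{2}\right) \left(\frac{1}{3} + 1\right) 38 = \left(-3 + 1\right) \frac{4}{3} \cdot 38 = \left(-2\right) \frac{4}{3} \cdot 38 = \left(- \frac{8}{3}\right) 38 = - \frac{304}{3}$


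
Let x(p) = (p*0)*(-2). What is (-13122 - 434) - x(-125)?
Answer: -13556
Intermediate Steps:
x(p) = 0 (x(p) = 0*(-2) = 0)
(-13122 - 434) - x(-125) = (-13122 - 434) - 1*0 = -13556 + 0 = -13556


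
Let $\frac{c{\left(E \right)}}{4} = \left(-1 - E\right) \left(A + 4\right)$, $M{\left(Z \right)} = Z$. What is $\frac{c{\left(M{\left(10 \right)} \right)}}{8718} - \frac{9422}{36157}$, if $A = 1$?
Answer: $- \frac{45047768}{157608363} \approx -0.28582$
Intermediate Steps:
$c{\left(E \right)} = -20 - 20 E$ ($c{\left(E \right)} = 4 \left(-1 - E\right) \left(1 + 4\right) = 4 \left(-1 - E\right) 5 = 4 \left(-5 - 5 E\right) = -20 - 20 E$)
$\frac{c{\left(M{\left(10 \right)} \right)}}{8718} - \frac{9422}{36157} = \frac{-20 - 200}{8718} - \frac{9422}{36157} = \left(-20 - 200\right) \frac{1}{8718} - \frac{9422}{36157} = \left(-220\right) \frac{1}{8718} - \frac{9422}{36157} = - \frac{110}{4359} - \frac{9422}{36157} = - \frac{45047768}{157608363}$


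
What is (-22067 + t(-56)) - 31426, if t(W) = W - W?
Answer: -53493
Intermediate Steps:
t(W) = 0
(-22067 + t(-56)) - 31426 = (-22067 + 0) - 31426 = -22067 - 31426 = -53493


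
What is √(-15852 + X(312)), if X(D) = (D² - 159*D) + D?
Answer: 2*√8049 ≈ 179.43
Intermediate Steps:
X(D) = D² - 158*D
√(-15852 + X(312)) = √(-15852 + 312*(-158 + 312)) = √(-15852 + 312*154) = √(-15852 + 48048) = √32196 = 2*√8049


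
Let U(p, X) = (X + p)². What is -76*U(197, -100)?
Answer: -715084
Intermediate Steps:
-76*U(197, -100) = -76*(-100 + 197)² = -76*97² = -76*9409 = -715084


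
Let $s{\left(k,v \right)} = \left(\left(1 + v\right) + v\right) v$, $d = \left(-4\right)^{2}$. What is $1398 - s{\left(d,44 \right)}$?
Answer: $-2518$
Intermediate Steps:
$d = 16$
$s{\left(k,v \right)} = v \left(1 + 2 v\right)$ ($s{\left(k,v \right)} = \left(1 + 2 v\right) v = v \left(1 + 2 v\right)$)
$1398 - s{\left(d,44 \right)} = 1398 - 44 \left(1 + 2 \cdot 44\right) = 1398 - 44 \left(1 + 88\right) = 1398 - 44 \cdot 89 = 1398 - 3916 = -2518$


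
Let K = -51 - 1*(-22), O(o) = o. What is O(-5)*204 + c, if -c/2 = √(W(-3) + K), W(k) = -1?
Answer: -1020 - 2*I*√30 ≈ -1020.0 - 10.954*I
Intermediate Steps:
K = -29 (K = -51 + 22 = -29)
c = -2*I*√30 (c = -2*√(-1 - 29) = -2*I*√30 ≈ -10.954*I)
O(-5)*204 + c = -5*204 - 2*I*√30 = -1020 - 2*I*√30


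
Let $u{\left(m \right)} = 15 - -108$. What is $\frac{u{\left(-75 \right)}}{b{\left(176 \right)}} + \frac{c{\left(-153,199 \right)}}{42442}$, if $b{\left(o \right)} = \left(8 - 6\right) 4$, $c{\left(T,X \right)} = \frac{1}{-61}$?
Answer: $\frac{159221159}{10355848} \approx 15.375$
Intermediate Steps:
$c{\left(T,X \right)} = - \frac{1}{61}$
$u{\left(m \right)} = 123$ ($u{\left(m \right)} = 15 + 108 = 123$)
$b{\left(o \right)} = 8$ ($b{\left(o \right)} = 2 \cdot 4 = 8$)
$\frac{u{\left(-75 \right)}}{b{\left(176 \right)}} + \frac{c{\left(-153,199 \right)}}{42442} = \frac{123}{8} - \frac{1}{61 \cdot 42442} = 123 \cdot \frac{1}{8} - \frac{1}{2588962} = \frac{123}{8} - \frac{1}{2588962} = \frac{159221159}{10355848}$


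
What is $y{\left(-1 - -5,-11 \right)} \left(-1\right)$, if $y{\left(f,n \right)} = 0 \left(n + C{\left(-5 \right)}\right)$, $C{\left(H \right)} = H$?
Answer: $0$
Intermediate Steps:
$y{\left(f,n \right)} = 0$ ($y{\left(f,n \right)} = 0 \left(n - 5\right) = 0 \left(-5 + n\right) = 0$)
$y{\left(-1 - -5,-11 \right)} \left(-1\right) = 0 \left(-1\right) = 0$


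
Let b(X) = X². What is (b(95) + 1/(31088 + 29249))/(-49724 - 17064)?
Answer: -272270713/2014893778 ≈ -0.13513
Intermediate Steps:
(b(95) + 1/(31088 + 29249))/(-49724 - 17064) = (95² + 1/(31088 + 29249))/(-49724 - 17064) = (9025 + 1/60337)/(-66788) = (9025 + 1/60337)*(-1/66788) = (544541426/60337)*(-1/66788) = -272270713/2014893778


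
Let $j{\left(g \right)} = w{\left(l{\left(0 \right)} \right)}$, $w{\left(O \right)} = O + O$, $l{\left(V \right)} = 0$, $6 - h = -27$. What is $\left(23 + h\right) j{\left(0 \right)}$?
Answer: $0$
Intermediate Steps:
$h = 33$ ($h = 6 - -27 = 6 + 27 = 33$)
$w{\left(O \right)} = 2 O$
$j{\left(g \right)} = 0$ ($j{\left(g \right)} = 2 \cdot 0 = 0$)
$\left(23 + h\right) j{\left(0 \right)} = \left(23 + 33\right) 0 = 56 \cdot 0 = 0$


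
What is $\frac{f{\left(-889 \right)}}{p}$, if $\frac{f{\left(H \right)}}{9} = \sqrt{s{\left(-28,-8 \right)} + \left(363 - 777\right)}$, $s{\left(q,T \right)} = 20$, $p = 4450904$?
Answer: $\frac{9 i \sqrt{394}}{4450904} \approx 4.0137 \cdot 10^{-5} i$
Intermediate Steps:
$f{\left(H \right)} = 9 i \sqrt{394}$ ($f{\left(H \right)} = 9 \sqrt{20 + \left(363 - 777\right)} = 9 \sqrt{20 - 414} = 9 \sqrt{-394} = 9 i \sqrt{394}$)
$\frac{f{\left(-889 \right)}}{p} = \frac{9 i \sqrt{394}}{4450904}$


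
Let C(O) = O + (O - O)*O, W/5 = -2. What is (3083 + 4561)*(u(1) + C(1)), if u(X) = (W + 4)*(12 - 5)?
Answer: -313404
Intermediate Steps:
W = -10 (W = 5*(-2) = -10)
C(O) = O (C(O) = O + 0*O = O + 0 = O)
u(X) = -42 (u(X) = (-10 + 4)*(12 - 5) = -6*7 = -42)
(3083 + 4561)*(u(1) + C(1)) = (3083 + 4561)*(-42 + 1) = 7644*(-41) = -313404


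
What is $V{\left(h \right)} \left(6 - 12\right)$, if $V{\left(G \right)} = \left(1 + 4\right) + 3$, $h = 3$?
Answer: $-48$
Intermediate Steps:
$V{\left(G \right)} = 8$ ($V{\left(G \right)} = 5 + 3 = 8$)
$V{\left(h \right)} \left(6 - 12\right) = 8 \left(6 - 12\right) = 8 \left(-6\right) = -48$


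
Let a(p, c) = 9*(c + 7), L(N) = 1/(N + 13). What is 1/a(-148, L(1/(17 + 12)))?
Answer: 42/2675 ≈ 0.015701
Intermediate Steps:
L(N) = 1/(13 + N)
a(p, c) = 63 + 9*c (a(p, c) = 9*(7 + c) = 63 + 9*c)
1/a(-148, L(1/(17 + 12))) = 1/(63 + 9/(13 + 1/(17 + 12))) = 1/(63 + 9/(13 + 1/29)) = 1/(63 + 9/(378/29)) = 1/(63 + 9*(29/378)) = 1/(63 + 29/42) = 1/(2675/42) = 42/2675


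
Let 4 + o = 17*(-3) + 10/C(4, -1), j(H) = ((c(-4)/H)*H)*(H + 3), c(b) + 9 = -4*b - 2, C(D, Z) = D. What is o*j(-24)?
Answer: 11025/2 ≈ 5512.5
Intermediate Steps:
c(b) = -11 - 4*b (c(b) = -9 + (-4*b - 2) = -9 + (-2 - 4*b) = -11 - 4*b)
j(H) = 15 + 5*H (j(H) = (((-11 - 4*(-4))/H)*H)*(H + 3) = (((-11 + 16)/H)*H)*(3 + H) = ((5/H)*H)*(3 + H) = 5*(3 + H) = 15 + 5*H)
o = -105/2 (o = -4 + (17*(-3) + 10/4) = -4 + (-51 + 10*(1/4)) = -4 + (-51 + 5/2) = -4 - 97/2 = -105/2 ≈ -52.500)
o*j(-24) = -105*(15 + 5*(-24))/2 = -105*(15 - 120)/2 = -105/2*(-105) = 11025/2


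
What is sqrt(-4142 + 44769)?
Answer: sqrt(40627) ≈ 201.56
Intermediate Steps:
sqrt(-4142 + 44769) = sqrt(40627)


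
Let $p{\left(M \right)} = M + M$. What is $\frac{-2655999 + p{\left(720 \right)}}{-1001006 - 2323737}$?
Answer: $\frac{2654559}{3324743} \approx 0.79843$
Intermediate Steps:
$p{\left(M \right)} = 2 M$
$\frac{-2655999 + p{\left(720 \right)}}{-1001006 - 2323737} = \frac{-2655999 + 2 \cdot 720}{-1001006 - 2323737} = \frac{-2655999 + 1440}{-3324743} = \left(-2654559\right) \left(- \frac{1}{3324743}\right) = \frac{2654559}{3324743}$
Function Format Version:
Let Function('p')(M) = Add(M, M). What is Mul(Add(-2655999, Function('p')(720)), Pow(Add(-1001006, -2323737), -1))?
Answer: Rational(2654559, 3324743) ≈ 0.79843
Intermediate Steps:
Function('p')(M) = Mul(2, M)
Mul(Add(-2655999, Function('p')(720)), Pow(Add(-1001006, -2323737), -1)) = Mul(Add(-2655999, Mul(2, 720)), Pow(Add(-1001006, -2323737), -1)) = Mul(Add(-2655999, 1440), Pow(-3324743, -1)) = Mul(-2654559, Rational(-1, 3324743)) = Rational(2654559, 3324743)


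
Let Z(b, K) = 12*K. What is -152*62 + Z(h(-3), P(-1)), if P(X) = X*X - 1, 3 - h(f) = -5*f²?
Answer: -9424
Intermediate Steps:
h(f) = 3 + 5*f² (h(f) = 3 - (-5)*f² = 3 + 5*f²)
P(X) = -1 + X² (P(X) = X² - 1 = -1 + X²)
-152*62 + Z(h(-3), P(-1)) = -152*62 + 12*(-1 + (-1)²) = -9424 + 12*(-1 + 1) = -9424 + 12*0 = -9424 + 0 = -9424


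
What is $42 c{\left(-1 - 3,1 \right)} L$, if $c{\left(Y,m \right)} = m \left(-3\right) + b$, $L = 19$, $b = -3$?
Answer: $-4788$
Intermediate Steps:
$c{\left(Y,m \right)} = -3 - 3 m$ ($c{\left(Y,m \right)} = m \left(-3\right) - 3 = - 3 m - 3 = -3 - 3 m$)
$42 c{\left(-1 - 3,1 \right)} L = 42 \left(-3 - 3\right) 19 = 42 \left(-6\right) 19 = \left(-252\right) 19 = -4788$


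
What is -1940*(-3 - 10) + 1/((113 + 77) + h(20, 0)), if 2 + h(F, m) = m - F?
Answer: 4236961/168 ≈ 25220.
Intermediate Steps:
h(F, m) = -2 + m - F (h(F, m) = -2 + (m - F) = -2 + m - F)
-1940*(-3 - 10) + 1/((113 + 77) + h(20, 0)) = -1940*(-3 - 10) + 1/((113 + 77) + (-2 + 0 - 1*20)) = -1940*(-13) + 1/(190 + (-2 + 0 - 20)) = -485*(-52) + 1/(190 - 22) = 25220 + 1/168 = 4236961/168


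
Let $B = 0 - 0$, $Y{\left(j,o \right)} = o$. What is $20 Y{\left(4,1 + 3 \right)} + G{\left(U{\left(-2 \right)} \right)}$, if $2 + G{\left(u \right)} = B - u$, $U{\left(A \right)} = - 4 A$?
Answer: $70$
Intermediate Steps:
$B = 0$ ($B = 0 + 0 = 0$)
$G{\left(u \right)} = -2 - u$ ($G{\left(u \right)} = -2 + \left(0 - u\right) = -2 - u$)
$20 Y{\left(4,1 + 3 \right)} + G{\left(U{\left(-2 \right)} \right)} = 20 \left(1 + 3\right) - \left(2 - -8\right) = 20 \cdot 4 - 10 = 80 - 10 = 70$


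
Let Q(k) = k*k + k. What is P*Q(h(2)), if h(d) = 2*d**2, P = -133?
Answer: -9576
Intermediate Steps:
Q(k) = k + k**2 (Q(k) = k**2 + k = k + k**2)
P*Q(h(2)) = -133*2*2**2*(1 + 2*2**2) = -133*2*4*(1 + 2*4) = -1064*(1 + 8) = -1064*9 = -133*72 = -9576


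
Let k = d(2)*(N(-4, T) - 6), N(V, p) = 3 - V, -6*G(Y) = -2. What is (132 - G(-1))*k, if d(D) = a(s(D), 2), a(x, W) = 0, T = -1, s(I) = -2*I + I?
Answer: 0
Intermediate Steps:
s(I) = -I
G(Y) = 1/3 (G(Y) = -1/6*(-2) = 1/3)
d(D) = 0
k = 0 (k = 0*((3 - 1*(-4)) - 6) = 0*((3 + 4) - 6) = 0*(7 - 6) = 0*1 = 0)
(132 - G(-1))*k = (132 - 1*1/3)*0 = (132 - 1/3)*0 = (395/3)*0 = 0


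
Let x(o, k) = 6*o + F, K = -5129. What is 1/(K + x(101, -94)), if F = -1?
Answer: -1/4524 ≈ -0.00022104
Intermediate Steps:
x(o, k) = -1 + 6*o (x(o, k) = 6*o - 1 = -1 + 6*o)
1/(K + x(101, -94)) = 1/(-5129 + (-1 + 6*101)) = 1/(-5129 + (-1 + 606)) = 1/(-5129 + 605) = 1/(-4524) = -1/4524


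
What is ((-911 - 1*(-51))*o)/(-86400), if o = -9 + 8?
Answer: -43/4320 ≈ -0.0099537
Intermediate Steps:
o = -1
((-911 - 1*(-51))*o)/(-86400) = ((-911 - 1*(-51))*(-1))/(-86400) = ((-911 + 51)*(-1))*(-1/86400) = -860*(-1)*(-1/86400) = 860*(-1/86400) = -43/4320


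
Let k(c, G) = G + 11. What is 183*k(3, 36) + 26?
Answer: 8627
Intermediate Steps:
k(c, G) = 11 + G
183*k(3, 36) + 26 = 183*(11 + 36) + 26 = 183*47 + 26 = 8601 + 26 = 8627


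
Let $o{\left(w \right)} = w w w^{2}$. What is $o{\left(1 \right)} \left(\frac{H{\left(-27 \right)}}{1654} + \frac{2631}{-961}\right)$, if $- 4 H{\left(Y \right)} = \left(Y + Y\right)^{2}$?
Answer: $- \frac{5052243}{1589494} \approx -3.1785$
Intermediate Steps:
$H{\left(Y \right)} = - Y^{2}$ ($H{\left(Y \right)} = - \frac{\left(Y + Y\right)^{2}}{4} = - \frac{\left(2 Y\right)^{2}}{4} = - \frac{4 Y^{2}}{4} = - Y^{2}$)
$o{\left(w \right)} = w^{4}$ ($o{\left(w \right)} = w^{2} w^{2} = w^{4}$)
$o{\left(1 \right)} \left(\frac{H{\left(-27 \right)}}{1654} + \frac{2631}{-961}\right) = 1^{4} \left(\frac{\left(-1\right) \left(-27\right)^{2}}{1654} + \frac{2631}{-961}\right) = 1 \left(\left(-1\right) 729 \cdot \frac{1}{1654} + 2631 \left(- \frac{1}{961}\right)\right) = 1 \left(\left(-729\right) \frac{1}{1654} - \frac{2631}{961}\right) = 1 \left(- \frac{729}{1654} - \frac{2631}{961}\right) = 1 \left(- \frac{5052243}{1589494}\right) = - \frac{5052243}{1589494}$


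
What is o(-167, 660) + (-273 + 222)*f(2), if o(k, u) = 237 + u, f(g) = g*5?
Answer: 387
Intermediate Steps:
f(g) = 5*g
o(-167, 660) + (-273 + 222)*f(2) = (237 + 660) + (-273 + 222)*(5*2) = 897 - 51*10 = 897 - 510 = 387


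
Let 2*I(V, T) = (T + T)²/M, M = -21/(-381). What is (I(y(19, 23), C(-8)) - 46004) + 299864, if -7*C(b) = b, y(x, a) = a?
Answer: 87090236/343 ≈ 2.5391e+5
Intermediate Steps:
C(b) = -b/7
M = 7/127 (M = -21*(-1/381) = 7/127 ≈ 0.055118)
I(V, T) = 254*T²/7 (I(V, T) = ((T + T)²/(7/127))/2 = ((2*T)²*(127/7))/2 = ((4*T²)*(127/7))/2 = (508*T²/7)/2 = 254*T²/7)
(I(y(19, 23), C(-8)) - 46004) + 299864 = (254*(-⅐*(-8))²/7 - 46004) + 299864 = (254*(8/7)²/7 - 46004) + 299864 = ((254/7)*(64/49) - 46004) + 299864 = (16256/343 - 46004) + 299864 = -15763116/343 + 299864 = 87090236/343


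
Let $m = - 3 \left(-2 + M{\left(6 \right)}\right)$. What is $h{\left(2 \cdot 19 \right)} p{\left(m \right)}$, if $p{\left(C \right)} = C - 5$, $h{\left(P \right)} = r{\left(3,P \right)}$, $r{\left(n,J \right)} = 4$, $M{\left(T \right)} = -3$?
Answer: $40$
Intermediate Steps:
$h{\left(P \right)} = 4$
$m = 15$ ($m = - 3 \left(-2 - 3\right) = \left(-3\right) \left(-5\right) = 15$)
$p{\left(C \right)} = -5 + C$ ($p{\left(C \right)} = C - 5 = -5 + C$)
$h{\left(2 \cdot 19 \right)} p{\left(m \right)} = 4 \left(-5 + 15\right) = 4 \cdot 10 = 40$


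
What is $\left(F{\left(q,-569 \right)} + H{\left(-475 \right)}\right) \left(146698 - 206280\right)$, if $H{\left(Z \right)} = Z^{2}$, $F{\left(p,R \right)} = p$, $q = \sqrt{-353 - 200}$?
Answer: $-13443188750 - 59582 i \sqrt{553} \approx -1.3443 \cdot 10^{10} - 1.4011 \cdot 10^{6} i$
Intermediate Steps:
$q = i \sqrt{553}$ ($q = \sqrt{-553} = i \sqrt{553} \approx 23.516 i$)
$\left(F{\left(q,-569 \right)} + H{\left(-475 \right)}\right) \left(146698 - 206280\right) = \left(i \sqrt{553} + \left(-475\right)^{2}\right) \left(146698 - 206280\right) = \left(i \sqrt{553} + 225625\right) \left(-59582\right) = \left(225625 + i \sqrt{553}\right) \left(-59582\right) = -13443188750 - 59582 i \sqrt{553}$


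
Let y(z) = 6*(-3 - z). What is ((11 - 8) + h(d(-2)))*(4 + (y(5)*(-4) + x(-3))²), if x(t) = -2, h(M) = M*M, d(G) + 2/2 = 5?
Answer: 685976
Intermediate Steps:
d(G) = 4 (d(G) = -1 + 5 = 4)
h(M) = M²
y(z) = -18 - 6*z
((11 - 8) + h(d(-2)))*(4 + (y(5)*(-4) + x(-3))²) = ((11 - 8) + 4²)*(4 + ((-18 - 6*5)*(-4) - 2)²) = (3 + 16)*(4 + ((-18 - 30)*(-4) - 2)²) = 19*(4 + (-48*(-4) - 2)²) = 19*(4 + (192 - 2)²) = 19*(4 + 190²) = 19*(4 + 36100) = 19*36104 = 685976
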